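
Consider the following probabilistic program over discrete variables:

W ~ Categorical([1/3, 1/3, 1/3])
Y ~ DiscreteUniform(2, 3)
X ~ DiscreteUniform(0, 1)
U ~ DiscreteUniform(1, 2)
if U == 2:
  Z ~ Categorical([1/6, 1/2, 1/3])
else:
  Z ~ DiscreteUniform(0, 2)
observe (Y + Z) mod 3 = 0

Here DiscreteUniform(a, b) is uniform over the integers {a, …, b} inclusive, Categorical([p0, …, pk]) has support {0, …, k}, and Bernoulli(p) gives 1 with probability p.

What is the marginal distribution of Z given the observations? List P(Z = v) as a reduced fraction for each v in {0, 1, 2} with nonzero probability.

P(Z=0) = 3/8, P(Z=1) = 5/8

Enumerate traces; 24 have nonzero weight after conditioning:
  (W=0, Y=2, X=0, U=1, Z=1) weight 1/72
  (W=0, Y=2, X=0, U=2, Z=1) weight 1/48
  (W=0, Y=2, X=1, U=1, Z=1) weight 1/72
  (W=0, Y=2, X=1, U=2, Z=1) weight 1/48
  (W=0, Y=3, X=0, U=1, Z=0) weight 1/72
  (W=0, Y=3, X=0, U=2, Z=0) weight 1/144
  (W=0, Y=3, X=1, U=1, Z=0) weight 1/72
  (W=0, Y=3, X=1, U=2, Z=0) weight 1/144
  … 16 more
Group by Z:
  weight(Z=0) = 1/8
  weight(Z=1) = 5/24
Total weight = 1/8 + 5/24 = 1/3
P(Z=0 | obs) = 1/8 / 1/3 = 3/8
P(Z=1 | obs) = 5/24 / 1/3 = 5/8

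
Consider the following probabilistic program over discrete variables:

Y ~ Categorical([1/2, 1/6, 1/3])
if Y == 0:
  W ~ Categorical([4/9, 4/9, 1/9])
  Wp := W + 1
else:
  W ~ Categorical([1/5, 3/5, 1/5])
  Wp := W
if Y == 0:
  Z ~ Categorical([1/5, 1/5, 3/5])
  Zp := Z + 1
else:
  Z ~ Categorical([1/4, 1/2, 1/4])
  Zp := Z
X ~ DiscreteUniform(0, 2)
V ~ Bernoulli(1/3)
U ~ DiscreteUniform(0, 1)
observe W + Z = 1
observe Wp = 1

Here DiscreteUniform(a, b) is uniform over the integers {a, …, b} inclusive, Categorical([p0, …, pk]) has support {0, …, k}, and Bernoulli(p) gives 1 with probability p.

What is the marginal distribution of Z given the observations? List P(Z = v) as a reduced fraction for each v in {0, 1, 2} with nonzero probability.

Enumerate traces; 36 have nonzero weight after conditioning:
  (Y=0, W=0, Z=1, X=0, V=0, U=0) weight 2/405
  (Y=0, W=0, Z=1, X=0, V=0, U=1) weight 2/405
  (Y=0, W=0, Z=1, X=0, V=1, U=0) weight 1/405
  (Y=0, W=0, Z=1, X=0, V=1, U=1) weight 1/405
  (Y=0, W=0, Z=1, X=1, V=0, U=0) weight 2/405
  (Y=0, W=0, Z=1, X=1, V=0, U=1) weight 2/405
  (Y=0, W=0, Z=1, X=1, V=1, U=0) weight 1/405
  (Y=0, W=0, Z=1, X=1, V=1, U=1) weight 1/405
  (Y=1, W=1, Z=0, X=0, V=0, U=0) weight 1/360
  … 27 more
Group by Z:
  weight(Z=0) = 3/40
  weight(Z=1) = 2/45
Total weight = 3/40 + 2/45 = 43/360
P(Z=0 | obs) = 3/40 / 43/360 = 27/43
P(Z=1 | obs) = 2/45 / 43/360 = 16/43

P(Z=0) = 27/43, P(Z=1) = 16/43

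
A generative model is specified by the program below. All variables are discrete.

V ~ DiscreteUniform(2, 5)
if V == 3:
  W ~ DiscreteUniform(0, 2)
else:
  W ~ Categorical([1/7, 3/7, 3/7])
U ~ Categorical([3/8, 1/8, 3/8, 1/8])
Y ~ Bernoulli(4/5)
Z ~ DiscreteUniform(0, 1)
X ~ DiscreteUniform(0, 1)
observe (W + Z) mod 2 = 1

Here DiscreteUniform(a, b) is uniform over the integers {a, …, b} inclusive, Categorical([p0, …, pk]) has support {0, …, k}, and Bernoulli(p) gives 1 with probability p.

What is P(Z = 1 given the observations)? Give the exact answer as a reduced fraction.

P(Z = 1 | obs) = 25/42

Enumerate traces; 192 have nonzero weight after conditioning:
  (V=2, W=0, U=0, Y=0, Z=1, X=0) weight 3/4480
  (V=2, W=0, U=0, Y=0, Z=1, X=1) weight 3/4480
  (V=2, W=0, U=0, Y=1, Z=1, X=0) weight 3/1120
  (V=2, W=0, U=0, Y=1, Z=1, X=1) weight 3/1120
  (V=2, W=0, U=1, Y=0, Z=1, X=0) weight 1/4480
  (V=2, W=0, U=1, Y=0, Z=1, X=1) weight 1/4480
  (V=2, W=0, U=1, Y=1, Z=1, X=0) weight 1/1120
  (V=2, W=0, U=1, Y=1, Z=1, X=1) weight 1/1120
  (V=2, W=1, U=0, Y=0, Z=0, X=0) weight 9/4480
  … 183 more
Group by Z:
  weight(Z=0) = 17/84
  weight(Z=1) = 25/84
Total weight = 17/84 + 25/84 = 1/2
P(Z=0 | obs) = 17/84 / 1/2 = 17/42
P(Z=1 | obs) = 25/84 / 1/2 = 25/42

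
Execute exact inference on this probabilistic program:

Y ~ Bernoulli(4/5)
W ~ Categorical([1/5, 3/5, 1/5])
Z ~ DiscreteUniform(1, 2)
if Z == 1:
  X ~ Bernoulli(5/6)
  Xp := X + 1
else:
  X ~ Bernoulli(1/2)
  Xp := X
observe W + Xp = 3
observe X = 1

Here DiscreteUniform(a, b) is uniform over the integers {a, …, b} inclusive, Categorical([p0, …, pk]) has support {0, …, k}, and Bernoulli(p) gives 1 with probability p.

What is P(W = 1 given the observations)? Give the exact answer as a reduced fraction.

Enumerate traces; 4 have nonzero weight after conditioning:
  (Y=0, W=1, Z=1, X=1) weight 1/20
  (Y=0, W=2, Z=2, X=1) weight 1/100
  (Y=1, W=1, Z=1, X=1) weight 1/5
  (Y=1, W=2, Z=2, X=1) weight 1/25
Group by W:
  weight(W=1) = 1/4
  weight(W=2) = 1/20
Total weight = 1/4 + 1/20 = 3/10
P(W=1 | obs) = 1/4 / 3/10 = 5/6
P(W=2 | obs) = 1/20 / 3/10 = 1/6

P(W = 1 | obs) = 5/6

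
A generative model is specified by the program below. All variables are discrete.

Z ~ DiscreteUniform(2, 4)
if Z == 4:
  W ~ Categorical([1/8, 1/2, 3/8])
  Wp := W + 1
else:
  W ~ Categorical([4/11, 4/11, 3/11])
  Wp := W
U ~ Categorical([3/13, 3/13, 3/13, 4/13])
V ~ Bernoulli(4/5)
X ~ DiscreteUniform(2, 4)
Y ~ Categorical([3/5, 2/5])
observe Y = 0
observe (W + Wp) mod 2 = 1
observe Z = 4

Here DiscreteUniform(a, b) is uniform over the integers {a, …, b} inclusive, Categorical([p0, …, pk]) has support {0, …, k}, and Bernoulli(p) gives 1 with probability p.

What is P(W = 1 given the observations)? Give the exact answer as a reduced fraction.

P(W = 1 | obs) = 1/2

Enumerate traces; 72 have nonzero weight after conditioning:
  (Z=4, W=0, U=0, V=0, X=2, Y=0) weight 1/2600
  (Z=4, W=0, U=0, V=0, X=3, Y=0) weight 1/2600
  (Z=4, W=0, U=0, V=0, X=4, Y=0) weight 1/2600
  (Z=4, W=0, U=0, V=1, X=2, Y=0) weight 1/650
  (Z=4, W=0, U=0, V=1, X=3, Y=0) weight 1/650
  (Z=4, W=0, U=0, V=1, X=4, Y=0) weight 1/650
  (Z=4, W=0, U=1, V=0, X=2, Y=0) weight 1/2600
  (Z=4, W=0, U=1, V=0, X=3, Y=0) weight 1/2600
  (Z=4, W=1, U=0, V=0, X=2, Y=0) weight 1/650
  (Z=4, W=2, U=0, V=0, X=2, Y=0) weight 3/2600
  … 62 more
Group by W:
  weight(W=0) = 1/40
  weight(W=1) = 1/10
  weight(W=2) = 3/40
Total weight = 1/40 + 1/10 + 3/40 = 1/5
P(W=0 | obs) = 1/40 / 1/5 = 1/8
P(W=1 | obs) = 1/10 / 1/5 = 1/2
P(W=2 | obs) = 3/40 / 1/5 = 3/8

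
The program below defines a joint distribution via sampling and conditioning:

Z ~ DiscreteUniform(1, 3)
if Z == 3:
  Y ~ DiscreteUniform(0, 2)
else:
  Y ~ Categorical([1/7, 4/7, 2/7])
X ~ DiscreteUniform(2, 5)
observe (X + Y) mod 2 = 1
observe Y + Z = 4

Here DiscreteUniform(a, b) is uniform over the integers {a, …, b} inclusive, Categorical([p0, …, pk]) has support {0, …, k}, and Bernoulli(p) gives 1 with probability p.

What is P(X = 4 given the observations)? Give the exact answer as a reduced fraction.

P(X = 4 | obs) = 7/26

Enumerate traces; 4 have nonzero weight after conditioning:
  (Z=2, Y=2, X=3) weight 1/42
  (Z=2, Y=2, X=5) weight 1/42
  (Z=3, Y=1, X=2) weight 1/36
  (Z=3, Y=1, X=4) weight 1/36
Group by X:
  weight(X=2) = 1/36
  weight(X=3) = 1/42
  weight(X=4) = 1/36
  weight(X=5) = 1/42
Total weight = 1/36 + 1/42 + 1/36 + 1/42 = 13/126
P(X=2 | obs) = 1/36 / 13/126 = 7/26
P(X=3 | obs) = 1/42 / 13/126 = 3/13
P(X=4 | obs) = 1/36 / 13/126 = 7/26
P(X=5 | obs) = 1/42 / 13/126 = 3/13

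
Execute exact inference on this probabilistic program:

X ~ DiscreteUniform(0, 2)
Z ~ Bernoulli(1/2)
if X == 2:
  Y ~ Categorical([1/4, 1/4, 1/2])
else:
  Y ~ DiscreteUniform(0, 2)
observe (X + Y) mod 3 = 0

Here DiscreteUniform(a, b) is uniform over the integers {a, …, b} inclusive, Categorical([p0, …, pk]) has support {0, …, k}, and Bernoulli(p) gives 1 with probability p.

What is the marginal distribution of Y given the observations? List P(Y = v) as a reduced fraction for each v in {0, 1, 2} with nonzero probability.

P(Y=0) = 4/11, P(Y=1) = 3/11, P(Y=2) = 4/11

Enumerate traces; 6 have nonzero weight after conditioning:
  (X=0, Z=0, Y=0) weight 1/18
  (X=0, Z=1, Y=0) weight 1/18
  (X=1, Z=0, Y=2) weight 1/18
  (X=1, Z=1, Y=2) weight 1/18
  (X=2, Z=0, Y=1) weight 1/24
  (X=2, Z=1, Y=1) weight 1/24
Group by Y:
  weight(Y=0) = 1/9
  weight(Y=1) = 1/12
  weight(Y=2) = 1/9
Total weight = 1/9 + 1/12 + 1/9 = 11/36
P(Y=0 | obs) = 1/9 / 11/36 = 4/11
P(Y=1 | obs) = 1/12 / 11/36 = 3/11
P(Y=2 | obs) = 1/9 / 11/36 = 4/11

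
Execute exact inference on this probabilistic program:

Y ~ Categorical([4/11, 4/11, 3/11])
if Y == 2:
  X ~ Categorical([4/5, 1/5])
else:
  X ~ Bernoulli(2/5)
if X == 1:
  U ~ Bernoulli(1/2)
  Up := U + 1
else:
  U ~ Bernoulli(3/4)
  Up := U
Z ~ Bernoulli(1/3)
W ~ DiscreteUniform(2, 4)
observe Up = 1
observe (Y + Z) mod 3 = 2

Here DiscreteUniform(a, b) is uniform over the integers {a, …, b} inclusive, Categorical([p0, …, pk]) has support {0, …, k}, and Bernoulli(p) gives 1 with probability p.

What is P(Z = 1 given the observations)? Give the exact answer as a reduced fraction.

Enumerate traces; 12 have nonzero weight after conditioning:
  (Y=1, X=0, U=1, Z=1, W=2) weight 1/55
  (Y=1, X=0, U=1, Z=1, W=3) weight 1/55
  (Y=1, X=0, U=1, Z=1, W=4) weight 1/55
  (Y=1, X=1, U=0, Z=1, W=2) weight 4/495
  (Y=1, X=1, U=0, Z=1, W=3) weight 4/495
  (Y=1, X=1, U=0, Z=1, W=4) weight 4/495
  (Y=2, X=0, U=1, Z=0, W=2) weight 2/55
  (Y=2, X=0, U=1, Z=0, W=3) weight 2/55
  … 4 more
Group by Z:
  weight(Z=0) = 7/55
  weight(Z=1) = 13/165
Total weight = 7/55 + 13/165 = 34/165
P(Z=0 | obs) = 7/55 / 34/165 = 21/34
P(Z=1 | obs) = 13/165 / 34/165 = 13/34

P(Z = 1 | obs) = 13/34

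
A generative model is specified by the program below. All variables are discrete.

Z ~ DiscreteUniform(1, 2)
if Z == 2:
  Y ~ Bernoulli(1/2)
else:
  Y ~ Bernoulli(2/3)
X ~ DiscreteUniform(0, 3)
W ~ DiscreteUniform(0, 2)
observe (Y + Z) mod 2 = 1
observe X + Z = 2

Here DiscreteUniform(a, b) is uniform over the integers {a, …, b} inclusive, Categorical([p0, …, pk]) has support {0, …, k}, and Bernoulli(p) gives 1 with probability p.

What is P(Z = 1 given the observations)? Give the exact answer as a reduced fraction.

P(Z = 1 | obs) = 2/5

Enumerate traces; 6 have nonzero weight after conditioning:
  (Z=1, Y=0, X=1, W=0) weight 1/72
  (Z=1, Y=0, X=1, W=1) weight 1/72
  (Z=1, Y=0, X=1, W=2) weight 1/72
  (Z=2, Y=1, X=0, W=0) weight 1/48
  (Z=2, Y=1, X=0, W=1) weight 1/48
  (Z=2, Y=1, X=0, W=2) weight 1/48
Group by Z:
  weight(Z=1) = 1/24
  weight(Z=2) = 1/16
Total weight = 1/24 + 1/16 = 5/48
P(Z=1 | obs) = 1/24 / 5/48 = 2/5
P(Z=2 | obs) = 1/16 / 5/48 = 3/5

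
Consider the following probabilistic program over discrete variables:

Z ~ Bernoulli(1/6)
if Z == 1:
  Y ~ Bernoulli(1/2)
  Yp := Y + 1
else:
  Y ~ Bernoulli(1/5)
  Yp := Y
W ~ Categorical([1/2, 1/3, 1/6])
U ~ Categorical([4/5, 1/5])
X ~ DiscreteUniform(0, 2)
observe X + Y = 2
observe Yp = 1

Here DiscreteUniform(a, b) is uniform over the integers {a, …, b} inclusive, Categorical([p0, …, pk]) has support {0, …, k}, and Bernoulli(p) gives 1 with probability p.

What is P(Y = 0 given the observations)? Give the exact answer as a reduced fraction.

Enumerate traces; 12 have nonzero weight after conditioning:
  (Z=0, Y=1, W=0, U=0, X=1) weight 1/45
  (Z=0, Y=1, W=0, U=1, X=1) weight 1/180
  (Z=0, Y=1, W=1, U=0, X=1) weight 2/135
  (Z=0, Y=1, W=1, U=1, X=1) weight 1/270
  (Z=0, Y=1, W=2, U=0, X=1) weight 1/135
  (Z=0, Y=1, W=2, U=1, X=1) weight 1/540
  (Z=1, Y=0, W=0, U=0, X=2) weight 1/90
  (Z=1, Y=0, W=0, U=1, X=2) weight 1/360
  … 4 more
Group by Y:
  weight(Y=0) = 1/36
  weight(Y=1) = 1/18
Total weight = 1/36 + 1/18 = 1/12
P(Y=0 | obs) = 1/36 / 1/12 = 1/3
P(Y=1 | obs) = 1/18 / 1/12 = 2/3

P(Y = 0 | obs) = 1/3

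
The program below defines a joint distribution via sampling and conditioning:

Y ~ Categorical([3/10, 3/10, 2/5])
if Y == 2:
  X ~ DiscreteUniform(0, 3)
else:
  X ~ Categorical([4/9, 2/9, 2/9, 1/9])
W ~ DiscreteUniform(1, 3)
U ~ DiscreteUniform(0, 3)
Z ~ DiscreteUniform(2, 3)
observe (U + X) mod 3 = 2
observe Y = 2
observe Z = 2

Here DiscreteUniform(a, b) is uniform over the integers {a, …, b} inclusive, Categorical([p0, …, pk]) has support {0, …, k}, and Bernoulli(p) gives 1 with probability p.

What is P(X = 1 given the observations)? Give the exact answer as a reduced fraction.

P(X = 1 | obs) = 1/5

Enumerate traces; 15 have nonzero weight after conditioning:
  (Y=2, X=0, W=1, U=2, Z=2) weight 1/240
  (Y=2, X=0, W=2, U=2, Z=2) weight 1/240
  (Y=2, X=0, W=3, U=2, Z=2) weight 1/240
  (Y=2, X=1, W=1, U=1, Z=2) weight 1/240
  (Y=2, X=1, W=2, U=1, Z=2) weight 1/240
  (Y=2, X=1, W=3, U=1, Z=2) weight 1/240
  (Y=2, X=2, W=1, U=0, Z=2) weight 1/240
  (Y=2, X=2, W=1, U=3, Z=2) weight 1/240
  (Y=2, X=3, W=1, U=2, Z=2) weight 1/240
  … 6 more
Group by X:
  weight(X=0) = 1/80
  weight(X=1) = 1/80
  weight(X=2) = 1/40
  weight(X=3) = 1/80
Total weight = 1/80 + 1/80 + 1/40 + 1/80 = 1/16
P(X=0 | obs) = 1/80 / 1/16 = 1/5
P(X=1 | obs) = 1/80 / 1/16 = 1/5
P(X=2 | obs) = 1/40 / 1/16 = 2/5
P(X=3 | obs) = 1/80 / 1/16 = 1/5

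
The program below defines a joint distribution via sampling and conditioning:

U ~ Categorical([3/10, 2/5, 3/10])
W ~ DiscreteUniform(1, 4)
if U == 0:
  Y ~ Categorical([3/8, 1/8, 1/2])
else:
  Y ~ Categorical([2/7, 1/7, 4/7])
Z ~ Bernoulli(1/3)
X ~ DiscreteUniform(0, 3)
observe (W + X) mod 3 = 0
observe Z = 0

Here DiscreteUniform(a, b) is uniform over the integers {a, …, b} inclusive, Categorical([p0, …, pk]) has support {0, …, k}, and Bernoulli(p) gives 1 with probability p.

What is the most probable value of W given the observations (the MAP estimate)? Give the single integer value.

Enumerate traces; 45 have nonzero weight after conditioning:
  (U=0, W=1, Y=0, Z=0, X=2) weight 3/640
  (U=0, W=1, Y=1, Z=0, X=2) weight 1/640
  (U=0, W=1, Y=2, Z=0, X=2) weight 1/160
  (U=0, W=2, Y=0, Z=0, X=1) weight 3/640
  (U=0, W=2, Y=1, Z=0, X=1) weight 1/640
  (U=0, W=2, Y=2, Z=0, X=1) weight 1/160
  (U=0, W=3, Y=0, Z=0, X=0) weight 3/640
  (U=0, W=3, Y=0, Z=0, X=3) weight 3/640
  (U=0, W=4, Y=0, Z=0, X=2) weight 3/640
  … 36 more
Group by W:
  weight(W=1) = 1/24
  weight(W=2) = 1/24
  weight(W=3) = 1/12
  weight(W=4) = 1/24
Total weight = 1/24 + 1/24 + 1/12 + 1/24 = 5/24
P(W=1 | obs) = 1/24 / 5/24 = 1/5
P(W=2 | obs) = 1/24 / 5/24 = 1/5
P(W=3 | obs) = 1/12 / 5/24 = 2/5
P(W=4 | obs) = 1/24 / 5/24 = 1/5
argmax = 3

argmax_v P(W = v | obs) = 3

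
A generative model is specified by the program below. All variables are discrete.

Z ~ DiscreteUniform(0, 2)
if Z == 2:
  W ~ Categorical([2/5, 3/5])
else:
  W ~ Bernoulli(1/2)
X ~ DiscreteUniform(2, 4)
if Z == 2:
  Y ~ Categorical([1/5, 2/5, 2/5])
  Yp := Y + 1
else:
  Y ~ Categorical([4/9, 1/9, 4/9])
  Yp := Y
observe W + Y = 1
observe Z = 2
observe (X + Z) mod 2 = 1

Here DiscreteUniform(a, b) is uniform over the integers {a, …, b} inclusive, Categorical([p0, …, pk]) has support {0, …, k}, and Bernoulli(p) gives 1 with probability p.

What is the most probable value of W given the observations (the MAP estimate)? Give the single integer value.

Enumerate traces; 2 have nonzero weight after conditioning:
  (Z=2, W=0, X=3, Y=1) weight 4/225
  (Z=2, W=1, X=3, Y=0) weight 1/75
Group by W:
  weight(W=0) = 4/225
  weight(W=1) = 1/75
Total weight = 4/225 + 1/75 = 7/225
P(W=0 | obs) = 4/225 / 7/225 = 4/7
P(W=1 | obs) = 1/75 / 7/225 = 3/7
argmax = 0

argmax_v P(W = v | obs) = 0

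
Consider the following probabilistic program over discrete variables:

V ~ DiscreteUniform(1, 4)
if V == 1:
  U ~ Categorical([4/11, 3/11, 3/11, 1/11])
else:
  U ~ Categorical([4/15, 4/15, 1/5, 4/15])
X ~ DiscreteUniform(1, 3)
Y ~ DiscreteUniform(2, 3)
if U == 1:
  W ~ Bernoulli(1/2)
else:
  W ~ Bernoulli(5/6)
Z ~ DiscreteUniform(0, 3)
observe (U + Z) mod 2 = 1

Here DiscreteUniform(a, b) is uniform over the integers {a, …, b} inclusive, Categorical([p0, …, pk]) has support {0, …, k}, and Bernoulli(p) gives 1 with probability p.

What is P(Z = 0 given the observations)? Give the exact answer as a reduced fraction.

Enumerate traces; 384 have nonzero weight after conditioning:
  (V=1, U=0, X=1, Y=2, W=0, Z=1) weight 1/1584
  (V=1, U=0, X=1, Y=2, W=0, Z=3) weight 1/1584
  (V=1, U=0, X=1, Y=2, W=1, Z=1) weight 5/1584
  (V=1, U=0, X=1, Y=2, W=1, Z=3) weight 5/1584
  (V=1, U=0, X=1, Y=3, W=0, Z=1) weight 1/1584
  (V=1, U=0, X=1, Y=3, W=0, Z=3) weight 1/1584
  (V=1, U=0, X=1, Y=3, W=1, Z=1) weight 5/1584
  (V=1, U=0, X=1, Y=3, W=1, Z=3) weight 5/1584
  (V=1, U=1, X=1, Y=2, W=0, Z=0) weight 1/704
  (V=1, U=1, X=1, Y=2, W=0, Z=2) weight 1/704
  … 374 more
Group by Z:
  weight(Z=0) = 27/220
  weight(Z=1) = 7/55
  weight(Z=2) = 27/220
  weight(Z=3) = 7/55
Total weight = 27/220 + 7/55 + 27/220 + 7/55 = 1/2
P(Z=0 | obs) = 27/220 / 1/2 = 27/110
P(Z=1 | obs) = 7/55 / 1/2 = 14/55
P(Z=2 | obs) = 27/220 / 1/2 = 27/110
P(Z=3 | obs) = 7/55 / 1/2 = 14/55

P(Z = 0 | obs) = 27/110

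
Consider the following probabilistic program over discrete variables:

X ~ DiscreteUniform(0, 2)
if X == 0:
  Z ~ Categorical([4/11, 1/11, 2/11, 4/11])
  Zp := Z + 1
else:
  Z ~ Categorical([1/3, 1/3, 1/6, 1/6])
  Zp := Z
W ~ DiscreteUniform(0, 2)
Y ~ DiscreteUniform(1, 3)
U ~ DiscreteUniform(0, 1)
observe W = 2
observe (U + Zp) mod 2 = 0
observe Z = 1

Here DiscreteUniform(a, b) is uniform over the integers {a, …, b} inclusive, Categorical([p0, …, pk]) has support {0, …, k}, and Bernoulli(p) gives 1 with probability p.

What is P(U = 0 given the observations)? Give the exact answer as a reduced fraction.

P(U = 0 | obs) = 3/25

Enumerate traces; 9 have nonzero weight after conditioning:
  (X=0, Z=1, W=2, Y=1, U=0) weight 1/594
  (X=0, Z=1, W=2, Y=2, U=0) weight 1/594
  (X=0, Z=1, W=2, Y=3, U=0) weight 1/594
  (X=1, Z=1, W=2, Y=1, U=1) weight 1/162
  (X=1, Z=1, W=2, Y=2, U=1) weight 1/162
  (X=1, Z=1, W=2, Y=3, U=1) weight 1/162
  (X=2, Z=1, W=2, Y=1, U=1) weight 1/162
  (X=2, Z=1, W=2, Y=2, U=1) weight 1/162
  … 1 more
Group by U:
  weight(U=0) = 1/198
  weight(U=1) = 1/27
Total weight = 1/198 + 1/27 = 25/594
P(U=0 | obs) = 1/198 / 25/594 = 3/25
P(U=1 | obs) = 1/27 / 25/594 = 22/25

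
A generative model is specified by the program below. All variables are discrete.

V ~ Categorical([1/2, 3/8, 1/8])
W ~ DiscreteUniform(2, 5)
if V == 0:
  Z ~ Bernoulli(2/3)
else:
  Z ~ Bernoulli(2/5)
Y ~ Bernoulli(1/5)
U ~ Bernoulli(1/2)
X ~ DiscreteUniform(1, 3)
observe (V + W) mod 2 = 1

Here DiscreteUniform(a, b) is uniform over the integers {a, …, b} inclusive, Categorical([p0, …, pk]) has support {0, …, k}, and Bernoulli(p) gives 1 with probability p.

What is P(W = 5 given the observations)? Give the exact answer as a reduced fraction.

P(W = 5 | obs) = 5/16

Enumerate traces; 144 have nonzero weight after conditioning:
  (V=0, W=3, Z=0, Y=0, U=0, X=1) weight 1/180
  (V=0, W=3, Z=0, Y=0, U=0, X=2) weight 1/180
  (V=0, W=3, Z=0, Y=0, U=0, X=3) weight 1/180
  (V=0, W=3, Z=0, Y=0, U=1, X=1) weight 1/180
  (V=0, W=3, Z=0, Y=0, U=1, X=2) weight 1/180
  (V=0, W=3, Z=0, Y=0, U=1, X=3) weight 1/180
  (V=0, W=3, Z=0, Y=1, U=0, X=1) weight 1/720
  (V=0, W=3, Z=0, Y=1, U=0, X=2) weight 1/720
  (V=0, W=5, Z=0, Y=0, U=0, X=1) weight 1/180
  (V=1, W=2, Z=0, Y=0, U=0, X=1) weight 3/400
  … 134 more
Group by W:
  weight(W=2) = 3/32
  weight(W=3) = 5/32
  weight(W=4) = 3/32
  weight(W=5) = 5/32
Total weight = 3/32 + 5/32 + 3/32 + 5/32 = 1/2
P(W=2 | obs) = 3/32 / 1/2 = 3/16
P(W=3 | obs) = 5/32 / 1/2 = 5/16
P(W=4 | obs) = 3/32 / 1/2 = 3/16
P(W=5 | obs) = 5/32 / 1/2 = 5/16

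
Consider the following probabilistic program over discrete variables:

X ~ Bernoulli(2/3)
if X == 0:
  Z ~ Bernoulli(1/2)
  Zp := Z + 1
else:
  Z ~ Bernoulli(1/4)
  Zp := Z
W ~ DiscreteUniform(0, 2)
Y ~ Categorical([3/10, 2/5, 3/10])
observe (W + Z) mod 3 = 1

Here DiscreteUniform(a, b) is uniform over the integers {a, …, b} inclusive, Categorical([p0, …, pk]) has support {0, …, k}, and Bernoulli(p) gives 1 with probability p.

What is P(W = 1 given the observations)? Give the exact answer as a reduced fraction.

Enumerate traces; 12 have nonzero weight after conditioning:
  (X=0, Z=0, W=1, Y=0) weight 1/60
  (X=0, Z=0, W=1, Y=1) weight 1/45
  (X=0, Z=0, W=1, Y=2) weight 1/60
  (X=0, Z=1, W=0, Y=0) weight 1/60
  (X=0, Z=1, W=0, Y=1) weight 1/45
  (X=0, Z=1, W=0, Y=2) weight 1/60
  (X=1, Z=0, W=1, Y=0) weight 1/20
  (X=1, Z=0, W=1, Y=1) weight 1/15
  … 4 more
Group by W:
  weight(W=0) = 1/9
  weight(W=1) = 2/9
Total weight = 1/9 + 2/9 = 1/3
P(W=0 | obs) = 1/9 / 1/3 = 1/3
P(W=1 | obs) = 2/9 / 1/3 = 2/3

P(W = 1 | obs) = 2/3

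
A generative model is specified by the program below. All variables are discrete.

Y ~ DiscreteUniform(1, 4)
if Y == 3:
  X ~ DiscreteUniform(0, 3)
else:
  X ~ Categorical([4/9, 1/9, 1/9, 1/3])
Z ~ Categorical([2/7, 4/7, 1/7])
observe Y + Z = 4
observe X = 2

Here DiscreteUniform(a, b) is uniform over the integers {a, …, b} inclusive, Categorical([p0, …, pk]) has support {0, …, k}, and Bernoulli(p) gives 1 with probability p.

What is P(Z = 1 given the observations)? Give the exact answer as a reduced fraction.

Enumerate traces; 3 have nonzero weight after conditioning:
  (Y=2, X=2, Z=2) weight 1/252
  (Y=3, X=2, Z=1) weight 1/28
  (Y=4, X=2, Z=0) weight 1/126
Group by Z:
  weight(Z=0) = 1/126
  weight(Z=1) = 1/28
  weight(Z=2) = 1/252
Total weight = 1/126 + 1/28 + 1/252 = 1/21
P(Z=0 | obs) = 1/126 / 1/21 = 1/6
P(Z=1 | obs) = 1/28 / 1/21 = 3/4
P(Z=2 | obs) = 1/252 / 1/21 = 1/12

P(Z = 1 | obs) = 3/4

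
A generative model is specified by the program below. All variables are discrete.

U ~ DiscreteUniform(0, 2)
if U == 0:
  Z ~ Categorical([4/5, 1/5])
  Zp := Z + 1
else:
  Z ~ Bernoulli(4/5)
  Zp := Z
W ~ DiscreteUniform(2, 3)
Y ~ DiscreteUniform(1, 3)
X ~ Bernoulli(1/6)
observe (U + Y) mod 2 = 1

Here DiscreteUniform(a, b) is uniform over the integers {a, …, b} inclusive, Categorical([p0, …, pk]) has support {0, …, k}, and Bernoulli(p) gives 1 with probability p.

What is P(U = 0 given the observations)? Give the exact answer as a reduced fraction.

P(U = 0 | obs) = 2/5

Enumerate traces; 40 have nonzero weight after conditioning:
  (U=0, Z=0, W=2, Y=1, X=0) weight 1/27
  (U=0, Z=0, W=2, Y=1, X=1) weight 1/135
  (U=0, Z=0, W=2, Y=3, X=0) weight 1/27
  (U=0, Z=0, W=2, Y=3, X=1) weight 1/135
  (U=0, Z=0, W=3, Y=1, X=0) weight 1/27
  (U=0, Z=0, W=3, Y=1, X=1) weight 1/135
  (U=0, Z=0, W=3, Y=3, X=0) weight 1/27
  (U=0, Z=0, W=3, Y=3, X=1) weight 1/135
  (U=1, Z=0, W=2, Y=2, X=0) weight 1/108
  (U=2, Z=0, W=2, Y=1, X=0) weight 1/108
  … 30 more
Group by U:
  weight(U=0) = 2/9
  weight(U=1) = 1/9
  weight(U=2) = 2/9
Total weight = 2/9 + 1/9 + 2/9 = 5/9
P(U=0 | obs) = 2/9 / 5/9 = 2/5
P(U=1 | obs) = 1/9 / 5/9 = 1/5
P(U=2 | obs) = 2/9 / 5/9 = 2/5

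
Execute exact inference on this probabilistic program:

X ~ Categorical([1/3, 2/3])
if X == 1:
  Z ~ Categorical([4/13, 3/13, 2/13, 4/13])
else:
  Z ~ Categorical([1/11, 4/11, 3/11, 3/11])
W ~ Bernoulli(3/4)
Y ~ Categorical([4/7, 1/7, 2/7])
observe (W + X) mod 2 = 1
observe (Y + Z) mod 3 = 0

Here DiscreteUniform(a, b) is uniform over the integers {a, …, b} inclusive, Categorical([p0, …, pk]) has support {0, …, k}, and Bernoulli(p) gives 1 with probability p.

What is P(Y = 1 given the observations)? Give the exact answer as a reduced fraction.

Enumerate traces; 8 have nonzero weight after conditioning:
  (X=0, Z=0, W=1, Y=0) weight 1/77
  (X=0, Z=1, W=1, Y=2) weight 2/77
  (X=0, Z=2, W=1, Y=1) weight 3/308
  (X=0, Z=3, W=1, Y=0) weight 3/77
  (X=1, Z=0, W=0, Y=0) weight 8/273
  (X=1, Z=1, W=0, Y=2) weight 1/91
  (X=1, Z=2, W=0, Y=1) weight 1/273
  (X=1, Z=3, W=0, Y=0) weight 8/273
Group by Y:
  weight(Y=0) = 332/3003
  weight(Y=1) = 23/1716
  weight(Y=2) = 37/1001
Total weight = 332/3003 + 23/1716 + 37/1001 = 1933/12012
P(Y=0 | obs) = 332/3003 / 1933/12012 = 1328/1933
P(Y=1 | obs) = 23/1716 / 1933/12012 = 161/1933
P(Y=2 | obs) = 37/1001 / 1933/12012 = 444/1933

P(Y = 1 | obs) = 161/1933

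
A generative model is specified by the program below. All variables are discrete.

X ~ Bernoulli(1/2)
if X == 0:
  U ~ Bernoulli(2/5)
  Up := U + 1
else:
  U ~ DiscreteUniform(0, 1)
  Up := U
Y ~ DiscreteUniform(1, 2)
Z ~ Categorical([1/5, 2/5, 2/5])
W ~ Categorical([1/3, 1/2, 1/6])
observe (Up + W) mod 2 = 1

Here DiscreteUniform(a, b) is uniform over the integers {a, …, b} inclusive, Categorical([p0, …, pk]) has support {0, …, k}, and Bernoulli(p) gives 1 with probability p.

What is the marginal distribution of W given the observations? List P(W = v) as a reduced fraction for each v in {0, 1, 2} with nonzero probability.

Enumerate traces; 36 have nonzero weight after conditioning:
  (X=0, U=0, Y=1, Z=0, W=0) weight 1/100
  (X=0, U=0, Y=1, Z=0, W=2) weight 1/200
  (X=0, U=0, Y=1, Z=1, W=0) weight 1/50
  (X=0, U=0, Y=1, Z=1, W=2) weight 1/100
  (X=0, U=0, Y=1, Z=2, W=0) weight 1/50
  (X=0, U=0, Y=1, Z=2, W=2) weight 1/100
  (X=0, U=0, Y=2, Z=0, W=0) weight 1/100
  (X=0, U=0, Y=2, Z=0, W=2) weight 1/200
  (X=0, U=1, Y=1, Z=0, W=1) weight 1/100
  … 27 more
Group by W:
  weight(W=0) = 11/60
  weight(W=1) = 9/40
  weight(W=2) = 11/120
Total weight = 11/60 + 9/40 + 11/120 = 1/2
P(W=0 | obs) = 11/60 / 1/2 = 11/30
P(W=1 | obs) = 9/40 / 1/2 = 9/20
P(W=2 | obs) = 11/120 / 1/2 = 11/60

P(W=0) = 11/30, P(W=1) = 9/20, P(W=2) = 11/60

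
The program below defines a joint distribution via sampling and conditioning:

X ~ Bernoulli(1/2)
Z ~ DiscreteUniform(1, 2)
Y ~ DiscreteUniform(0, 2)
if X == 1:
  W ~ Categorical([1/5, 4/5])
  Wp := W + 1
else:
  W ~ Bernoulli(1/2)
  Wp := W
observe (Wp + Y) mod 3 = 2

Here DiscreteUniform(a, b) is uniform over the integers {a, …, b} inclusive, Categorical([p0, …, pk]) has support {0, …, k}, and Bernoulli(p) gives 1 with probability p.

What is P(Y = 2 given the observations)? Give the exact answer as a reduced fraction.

P(Y = 2 | obs) = 1/4

Enumerate traces; 8 have nonzero weight after conditioning:
  (X=0, Z=1, Y=1, W=1) weight 1/24
  (X=0, Z=1, Y=2, W=0) weight 1/24
  (X=0, Z=2, Y=1, W=1) weight 1/24
  (X=0, Z=2, Y=2, W=0) weight 1/24
  (X=1, Z=1, Y=0, W=1) weight 1/15
  (X=1, Z=1, Y=1, W=0) weight 1/60
  (X=1, Z=2, Y=0, W=1) weight 1/15
  (X=1, Z=2, Y=1, W=0) weight 1/60
Group by Y:
  weight(Y=0) = 2/15
  weight(Y=1) = 7/60
  weight(Y=2) = 1/12
Total weight = 2/15 + 7/60 + 1/12 = 1/3
P(Y=0 | obs) = 2/15 / 1/3 = 2/5
P(Y=1 | obs) = 7/60 / 1/3 = 7/20
P(Y=2 | obs) = 1/12 / 1/3 = 1/4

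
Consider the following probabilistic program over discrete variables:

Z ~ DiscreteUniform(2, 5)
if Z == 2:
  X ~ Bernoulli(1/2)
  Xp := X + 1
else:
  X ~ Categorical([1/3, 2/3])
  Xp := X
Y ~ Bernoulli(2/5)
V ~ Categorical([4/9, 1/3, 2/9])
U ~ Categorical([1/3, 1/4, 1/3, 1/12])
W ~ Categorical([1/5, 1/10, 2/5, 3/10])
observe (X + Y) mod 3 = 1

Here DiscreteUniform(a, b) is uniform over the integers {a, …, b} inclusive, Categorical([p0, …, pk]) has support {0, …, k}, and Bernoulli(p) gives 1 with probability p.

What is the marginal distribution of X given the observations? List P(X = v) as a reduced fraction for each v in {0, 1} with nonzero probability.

P(X=0) = 2/7, P(X=1) = 5/7

Enumerate traces; 384 have nonzero weight after conditioning:
  (Z=2, X=0, Y=1, V=0, U=0, W=0) weight 1/675
  (Z=2, X=0, Y=1, V=0, U=0, W=1) weight 1/1350
  (Z=2, X=0, Y=1, V=0, U=0, W=2) weight 2/675
  (Z=2, X=0, Y=1, V=0, U=0, W=3) weight 1/450
  (Z=2, X=0, Y=1, V=0, U=1, W=0) weight 1/900
  (Z=2, X=0, Y=1, V=0, U=1, W=1) weight 1/1800
  (Z=2, X=0, Y=1, V=0, U=1, W=2) weight 1/450
  (Z=2, X=0, Y=1, V=0, U=1, W=3) weight 1/600
  (Z=2, X=1, Y=0, V=0, U=0, W=0) weight 1/450
  … 375 more
Group by X:
  weight(X=0) = 3/20
  weight(X=1) = 3/8
Total weight = 3/20 + 3/8 = 21/40
P(X=0 | obs) = 3/20 / 21/40 = 2/7
P(X=1 | obs) = 3/8 / 21/40 = 5/7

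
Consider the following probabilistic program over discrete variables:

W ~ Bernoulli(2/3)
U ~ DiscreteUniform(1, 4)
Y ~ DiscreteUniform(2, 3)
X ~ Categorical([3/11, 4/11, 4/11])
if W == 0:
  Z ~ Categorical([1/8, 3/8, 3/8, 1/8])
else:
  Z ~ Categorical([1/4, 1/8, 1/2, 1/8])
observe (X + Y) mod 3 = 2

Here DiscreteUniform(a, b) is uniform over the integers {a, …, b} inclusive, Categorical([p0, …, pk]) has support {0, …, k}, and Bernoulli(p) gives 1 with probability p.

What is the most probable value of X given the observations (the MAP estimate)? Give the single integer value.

Enumerate traces; 64 have nonzero weight after conditioning:
  (W=0, U=1, Y=2, X=0, Z=0) weight 1/704
  (W=0, U=1, Y=2, X=0, Z=1) weight 3/704
  (W=0, U=1, Y=2, X=0, Z=2) weight 3/704
  (W=0, U=1, Y=2, X=0, Z=3) weight 1/704
  (W=0, U=1, Y=3, X=2, Z=0) weight 1/528
  (W=0, U=1, Y=3, X=2, Z=1) weight 1/176
  (W=0, U=1, Y=3, X=2, Z=2) weight 1/176
  (W=0, U=1, Y=3, X=2, Z=3) weight 1/528
  … 56 more
Group by X:
  weight(X=0) = 3/22
  weight(X=2) = 2/11
Total weight = 3/22 + 2/11 = 7/22
P(X=0 | obs) = 3/22 / 7/22 = 3/7
P(X=2 | obs) = 2/11 / 7/22 = 4/7
argmax = 2

argmax_v P(X = v | obs) = 2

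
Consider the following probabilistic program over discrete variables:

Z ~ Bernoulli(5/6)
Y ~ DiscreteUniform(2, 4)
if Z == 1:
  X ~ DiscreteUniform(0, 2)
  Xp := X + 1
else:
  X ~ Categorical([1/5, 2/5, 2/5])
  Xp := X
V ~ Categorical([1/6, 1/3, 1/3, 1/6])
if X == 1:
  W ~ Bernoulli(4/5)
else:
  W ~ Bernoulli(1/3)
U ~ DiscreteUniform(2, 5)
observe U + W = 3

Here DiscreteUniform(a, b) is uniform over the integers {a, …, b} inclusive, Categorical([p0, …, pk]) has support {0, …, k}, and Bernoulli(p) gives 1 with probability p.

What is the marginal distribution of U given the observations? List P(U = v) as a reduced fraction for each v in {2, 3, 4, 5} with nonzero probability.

P(U=2) = 667/1350, P(U=3) = 683/1350

Enumerate traces; 144 have nonzero weight after conditioning:
  (Z=0, Y=2, X=0, V=0, W=0, U=3) weight 1/3240
  (Z=0, Y=2, X=0, V=0, W=1, U=2) weight 1/6480
  (Z=0, Y=2, X=0, V=1, W=0, U=3) weight 1/1620
  (Z=0, Y=2, X=0, V=1, W=1, U=2) weight 1/3240
  (Z=0, Y=2, X=0, V=2, W=0, U=3) weight 1/1620
  (Z=0, Y=2, X=0, V=2, W=1, U=2) weight 1/3240
  (Z=0, Y=2, X=0, V=3, W=0, U=3) weight 1/3240
  (Z=0, Y=2, X=0, V=3, W=1, U=2) weight 1/6480
  … 136 more
Group by U:
  weight(U=2) = 667/5400
  weight(U=3) = 683/5400
Total weight = 667/5400 + 683/5400 = 1/4
P(U=2 | obs) = 667/5400 / 1/4 = 667/1350
P(U=3 | obs) = 683/5400 / 1/4 = 683/1350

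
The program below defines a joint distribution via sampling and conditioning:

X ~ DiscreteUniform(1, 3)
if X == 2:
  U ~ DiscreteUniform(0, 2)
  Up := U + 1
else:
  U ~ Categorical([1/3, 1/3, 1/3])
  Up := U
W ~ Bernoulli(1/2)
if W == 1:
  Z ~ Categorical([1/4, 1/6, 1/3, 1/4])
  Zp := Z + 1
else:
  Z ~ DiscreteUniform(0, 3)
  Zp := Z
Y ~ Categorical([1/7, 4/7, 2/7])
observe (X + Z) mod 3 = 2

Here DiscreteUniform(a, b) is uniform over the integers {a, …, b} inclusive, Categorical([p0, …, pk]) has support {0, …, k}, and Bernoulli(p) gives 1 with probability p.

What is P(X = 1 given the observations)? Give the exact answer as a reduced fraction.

P(X = 1 | obs) = 5/24

Enumerate traces; 72 have nonzero weight after conditioning:
  (X=1, U=0, W=0, Z=1, Y=0) weight 1/504
  (X=1, U=0, W=0, Z=1, Y=1) weight 1/126
  (X=1, U=0, W=0, Z=1, Y=2) weight 1/252
  (X=1, U=0, W=1, Z=1, Y=0) weight 1/756
  (X=1, U=0, W=1, Z=1, Y=1) weight 1/189
  (X=1, U=0, W=1, Z=1, Y=2) weight 1/378
  (X=1, U=1, W=0, Z=1, Y=0) weight 1/504
  (X=1, U=1, W=0, Z=1, Y=1) weight 1/126
  (X=2, U=0, W=0, Z=0, Y=0) weight 1/504
  (X=3, U=0, W=0, Z=2, Y=0) weight 1/504
  … 62 more
Group by X:
  weight(X=1) = 5/72
  weight(X=2) = 1/6
  weight(X=3) = 7/72
Total weight = 5/72 + 1/6 + 7/72 = 1/3
P(X=1 | obs) = 5/72 / 1/3 = 5/24
P(X=2 | obs) = 1/6 / 1/3 = 1/2
P(X=3 | obs) = 7/72 / 1/3 = 7/24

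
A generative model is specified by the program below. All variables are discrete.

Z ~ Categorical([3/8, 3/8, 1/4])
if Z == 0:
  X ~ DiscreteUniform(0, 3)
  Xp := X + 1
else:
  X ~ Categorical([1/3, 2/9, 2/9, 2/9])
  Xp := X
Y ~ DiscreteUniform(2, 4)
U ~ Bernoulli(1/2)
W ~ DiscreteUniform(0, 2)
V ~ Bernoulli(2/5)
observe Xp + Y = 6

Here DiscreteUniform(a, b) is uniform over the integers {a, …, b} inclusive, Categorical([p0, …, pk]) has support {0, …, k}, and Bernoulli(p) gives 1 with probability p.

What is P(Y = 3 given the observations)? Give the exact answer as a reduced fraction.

P(Y = 3 | obs) = 67/161

Enumerate traces; 84 have nonzero weight after conditioning:
  (Z=0, X=1, Y=4, U=0, W=0, V=0) weight 1/320
  (Z=0, X=1, Y=4, U=0, W=0, V=1) weight 1/480
  (Z=0, X=1, Y=4, U=0, W=1, V=0) weight 1/320
  (Z=0, X=1, Y=4, U=0, W=1, V=1) weight 1/480
  (Z=0, X=1, Y=4, U=0, W=2, V=0) weight 1/320
  (Z=0, X=1, Y=4, U=0, W=2, V=1) weight 1/480
  (Z=0, X=1, Y=4, U=1, W=0, V=0) weight 1/320
  (Z=0, X=1, Y=4, U=1, W=0, V=1) weight 1/480
  (Z=0, X=2, Y=3, U=0, W=0, V=0) weight 1/320
  (Z=0, X=3, Y=2, U=0, W=0, V=0) weight 1/320
  … 74 more
Group by Y:
  weight(Y=2) = 1/32
  weight(Y=3) = 67/864
  weight(Y=4) = 67/864
Total weight = 1/32 + 67/864 + 67/864 = 161/864
P(Y=2 | obs) = 1/32 / 161/864 = 27/161
P(Y=3 | obs) = 67/864 / 161/864 = 67/161
P(Y=4 | obs) = 67/864 / 161/864 = 67/161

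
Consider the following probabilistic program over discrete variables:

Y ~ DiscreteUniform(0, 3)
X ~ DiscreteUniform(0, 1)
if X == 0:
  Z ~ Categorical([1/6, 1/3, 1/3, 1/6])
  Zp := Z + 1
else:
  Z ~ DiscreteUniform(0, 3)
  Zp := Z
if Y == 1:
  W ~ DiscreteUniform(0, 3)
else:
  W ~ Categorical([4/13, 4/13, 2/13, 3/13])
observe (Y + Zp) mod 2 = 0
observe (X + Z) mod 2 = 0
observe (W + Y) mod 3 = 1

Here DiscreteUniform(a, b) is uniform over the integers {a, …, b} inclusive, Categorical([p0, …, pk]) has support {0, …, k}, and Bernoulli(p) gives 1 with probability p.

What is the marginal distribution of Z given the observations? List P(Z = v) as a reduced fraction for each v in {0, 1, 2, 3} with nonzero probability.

Enumerate traces; 12 have nonzero weight after conditioning:
  (Y=1, X=0, Z=0, W=0) weight 1/192
  (Y=1, X=0, Z=0, W=3) weight 1/192
  (Y=1, X=0, Z=2, W=0) weight 1/96
  (Y=1, X=0, Z=2, W=3) weight 1/96
  (Y=1, X=1, Z=1, W=0) weight 1/128
  (Y=1, X=1, Z=1, W=3) weight 1/128
  (Y=1, X=1, Z=3, W=0) weight 1/128
  (Y=1, X=1, Z=3, W=3) weight 1/128
  … 4 more
Group by Z:
  weight(Z=0) = 7/416
  weight(Z=1) = 21/832
  weight(Z=2) = 7/208
  weight(Z=3) = 21/832
Total weight = 7/416 + 21/832 + 7/208 + 21/832 = 21/208
P(Z=0 | obs) = 7/416 / 21/208 = 1/6
P(Z=1 | obs) = 21/832 / 21/208 = 1/4
P(Z=2 | obs) = 7/208 / 21/208 = 1/3
P(Z=3 | obs) = 21/832 / 21/208 = 1/4

P(Z=0) = 1/6, P(Z=1) = 1/4, P(Z=2) = 1/3, P(Z=3) = 1/4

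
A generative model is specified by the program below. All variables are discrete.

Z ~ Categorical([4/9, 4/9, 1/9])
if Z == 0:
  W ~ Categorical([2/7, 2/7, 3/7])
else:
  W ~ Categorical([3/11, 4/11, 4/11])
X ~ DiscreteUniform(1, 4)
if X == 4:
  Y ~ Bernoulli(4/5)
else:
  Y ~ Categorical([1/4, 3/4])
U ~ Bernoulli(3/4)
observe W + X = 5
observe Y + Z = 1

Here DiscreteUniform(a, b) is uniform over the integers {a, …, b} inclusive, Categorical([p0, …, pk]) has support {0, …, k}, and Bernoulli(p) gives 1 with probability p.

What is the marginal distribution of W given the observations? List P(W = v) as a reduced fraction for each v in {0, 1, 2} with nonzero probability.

Enumerate traces; 8 have nonzero weight after conditioning:
  (Z=0, W=1, X=4, Y=1, U=0) weight 2/315
  (Z=0, W=1, X=4, Y=1, U=1) weight 2/105
  (Z=0, W=2, X=3, Y=1, U=0) weight 1/112
  (Z=0, W=2, X=3, Y=1, U=1) weight 3/112
  (Z=1, W=1, X=4, Y=0, U=0) weight 1/495
  (Z=1, W=1, X=4, Y=0, U=1) weight 1/165
  (Z=1, W=2, X=3, Y=0, U=0) weight 1/396
  (Z=1, W=2, X=3, Y=0, U=1) weight 1/132
Group by W:
  weight(W=1) = 116/3465
  weight(W=2) = 127/2772
Total weight = 116/3465 + 127/2772 = 157/1980
P(W=1 | obs) = 116/3465 / 157/1980 = 464/1099
P(W=2 | obs) = 127/2772 / 157/1980 = 635/1099

P(W=1) = 464/1099, P(W=2) = 635/1099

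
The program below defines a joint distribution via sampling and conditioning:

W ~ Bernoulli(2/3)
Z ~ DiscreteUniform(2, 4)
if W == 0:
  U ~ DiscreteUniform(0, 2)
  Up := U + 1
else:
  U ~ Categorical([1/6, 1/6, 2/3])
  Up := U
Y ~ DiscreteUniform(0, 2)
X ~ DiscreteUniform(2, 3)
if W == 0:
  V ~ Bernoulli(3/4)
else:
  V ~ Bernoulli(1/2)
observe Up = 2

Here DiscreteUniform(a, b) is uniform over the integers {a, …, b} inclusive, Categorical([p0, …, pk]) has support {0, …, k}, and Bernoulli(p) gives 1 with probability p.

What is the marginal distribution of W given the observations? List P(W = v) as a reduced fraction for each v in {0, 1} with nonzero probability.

P(W=0) = 1/5, P(W=1) = 4/5

Enumerate traces; 72 have nonzero weight after conditioning:
  (W=0, Z=2, U=1, Y=0, X=2, V=0) weight 1/648
  (W=0, Z=2, U=1, Y=0, X=2, V=1) weight 1/216
  (W=0, Z=2, U=1, Y=0, X=3, V=0) weight 1/648
  (W=0, Z=2, U=1, Y=0, X=3, V=1) weight 1/216
  (W=0, Z=2, U=1, Y=1, X=2, V=0) weight 1/648
  (W=0, Z=2, U=1, Y=1, X=2, V=1) weight 1/216
  (W=0, Z=2, U=1, Y=1, X=3, V=0) weight 1/648
  (W=0, Z=2, U=1, Y=1, X=3, V=1) weight 1/216
  (W=1, Z=2, U=2, Y=0, X=2, V=0) weight 1/81
  … 63 more
Group by W:
  weight(W=0) = 1/9
  weight(W=1) = 4/9
Total weight = 1/9 + 4/9 = 5/9
P(W=0 | obs) = 1/9 / 5/9 = 1/5
P(W=1 | obs) = 4/9 / 5/9 = 4/5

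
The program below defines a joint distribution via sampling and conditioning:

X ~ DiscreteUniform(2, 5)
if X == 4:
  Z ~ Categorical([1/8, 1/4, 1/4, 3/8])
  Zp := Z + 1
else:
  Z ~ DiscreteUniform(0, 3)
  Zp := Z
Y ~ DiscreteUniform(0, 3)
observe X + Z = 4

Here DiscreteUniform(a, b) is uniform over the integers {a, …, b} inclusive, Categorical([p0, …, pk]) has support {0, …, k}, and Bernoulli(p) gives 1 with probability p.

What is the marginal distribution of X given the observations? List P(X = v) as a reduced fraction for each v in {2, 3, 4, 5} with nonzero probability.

P(X=2) = 2/5, P(X=3) = 2/5, P(X=4) = 1/5

Enumerate traces; 12 have nonzero weight after conditioning:
  (X=2, Z=2, Y=0) weight 1/64
  (X=2, Z=2, Y=1) weight 1/64
  (X=2, Z=2, Y=2) weight 1/64
  (X=2, Z=2, Y=3) weight 1/64
  (X=3, Z=1, Y=0) weight 1/64
  (X=3, Z=1, Y=1) weight 1/64
  (X=3, Z=1, Y=2) weight 1/64
  (X=3, Z=1, Y=3) weight 1/64
  (X=4, Z=0, Y=0) weight 1/128
  … 3 more
Group by X:
  weight(X=2) = 1/16
  weight(X=3) = 1/16
  weight(X=4) = 1/32
Total weight = 1/16 + 1/16 + 1/32 = 5/32
P(X=2 | obs) = 1/16 / 5/32 = 2/5
P(X=3 | obs) = 1/16 / 5/32 = 2/5
P(X=4 | obs) = 1/32 / 5/32 = 1/5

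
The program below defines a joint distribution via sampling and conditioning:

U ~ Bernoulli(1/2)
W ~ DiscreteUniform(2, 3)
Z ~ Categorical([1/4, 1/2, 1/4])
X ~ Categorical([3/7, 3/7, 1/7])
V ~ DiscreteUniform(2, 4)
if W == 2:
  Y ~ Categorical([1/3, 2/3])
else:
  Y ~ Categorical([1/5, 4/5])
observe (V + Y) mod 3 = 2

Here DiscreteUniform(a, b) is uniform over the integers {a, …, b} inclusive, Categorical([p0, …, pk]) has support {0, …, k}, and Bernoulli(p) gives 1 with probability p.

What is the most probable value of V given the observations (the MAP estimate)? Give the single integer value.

argmax_v P(V = v | obs) = 4

Enumerate traces; 72 have nonzero weight after conditioning:
  (U=0, W=2, Z=0, X=0, V=2, Y=0) weight 1/336
  (U=0, W=2, Z=0, X=0, V=4, Y=1) weight 1/168
  (U=0, W=2, Z=0, X=1, V=2, Y=0) weight 1/336
  (U=0, W=2, Z=0, X=1, V=4, Y=1) weight 1/168
  (U=0, W=2, Z=0, X=2, V=2, Y=0) weight 1/1008
  (U=0, W=2, Z=0, X=2, V=4, Y=1) weight 1/504
  (U=0, W=2, Z=1, X=0, V=2, Y=0) weight 1/168
  (U=0, W=2, Z=1, X=0, V=4, Y=1) weight 1/84
  … 64 more
Group by V:
  weight(V=2) = 4/45
  weight(V=4) = 11/45
Total weight = 4/45 + 11/45 = 1/3
P(V=2 | obs) = 4/45 / 1/3 = 4/15
P(V=4 | obs) = 11/45 / 1/3 = 11/15
argmax = 4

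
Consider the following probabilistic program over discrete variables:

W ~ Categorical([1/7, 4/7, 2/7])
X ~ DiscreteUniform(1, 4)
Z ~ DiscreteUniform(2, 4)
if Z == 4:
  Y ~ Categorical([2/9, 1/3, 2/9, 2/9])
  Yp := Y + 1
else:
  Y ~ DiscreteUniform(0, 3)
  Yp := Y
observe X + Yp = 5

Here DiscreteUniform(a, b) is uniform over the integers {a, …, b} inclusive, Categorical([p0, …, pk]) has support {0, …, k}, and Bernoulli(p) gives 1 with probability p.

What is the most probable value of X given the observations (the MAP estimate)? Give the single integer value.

argmax_v P(X = v | obs) = 3

Enumerate traces; 30 have nonzero weight after conditioning:
  (W=0, X=1, Z=4, Y=3) weight 1/378
  (W=0, X=2, Z=2, Y=3) weight 1/336
  (W=0, X=2, Z=3, Y=3) weight 1/336
  (W=0, X=2, Z=4, Y=2) weight 1/378
  (W=0, X=3, Z=2, Y=2) weight 1/336
  (W=0, X=3, Z=3, Y=2) weight 1/336
  (W=0, X=3, Z=4, Y=1) weight 1/252
  (W=0, X=4, Z=2, Y=1) weight 1/336
  … 22 more
Group by X:
  weight(X=1) = 1/54
  weight(X=2) = 13/216
  weight(X=3) = 5/72
  weight(X=4) = 13/216
Total weight = 1/54 + 13/216 + 5/72 + 13/216 = 5/24
P(X=1 | obs) = 1/54 / 5/24 = 4/45
P(X=2 | obs) = 13/216 / 5/24 = 13/45
P(X=3 | obs) = 5/72 / 5/24 = 1/3
P(X=4 | obs) = 13/216 / 5/24 = 13/45
argmax = 3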